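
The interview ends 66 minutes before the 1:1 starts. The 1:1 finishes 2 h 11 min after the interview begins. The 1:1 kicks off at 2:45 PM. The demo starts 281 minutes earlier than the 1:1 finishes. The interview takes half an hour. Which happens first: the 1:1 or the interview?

The interview ends at 2:45 PM − 66 min = 1:39 PM.
The interview starts at 1:39 PM − 30 min = 1:09 PM.
The 1:1 starts at 2:45 PM and the interview starts at 1:09 PM, so the interview is first.

the interview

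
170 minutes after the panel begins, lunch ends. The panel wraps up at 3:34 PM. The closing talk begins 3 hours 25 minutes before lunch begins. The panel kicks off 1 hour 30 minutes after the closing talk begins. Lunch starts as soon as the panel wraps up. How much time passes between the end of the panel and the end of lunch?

Lunch starts at 3:34 PM.
The closing talk starts at 3:34 PM − 205 min = 12:09 PM.
The panel starts at 12:09 PM + 90 min = 1:39 PM.
Lunch ends at 1:39 PM + 170 min = 4:29 PM.
From 3:34 PM to 4:29 PM is 55 minutes.

55 minutes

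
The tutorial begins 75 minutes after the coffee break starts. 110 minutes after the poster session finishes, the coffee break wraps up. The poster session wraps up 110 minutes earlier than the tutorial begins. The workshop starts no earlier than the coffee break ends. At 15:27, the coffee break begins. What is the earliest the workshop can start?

16:42

The tutorial starts at 15:27 + 75 min = 16:42.
The poster session ends at 16:42 − 110 min = 14:52.
The coffee break ends at 14:52 + 110 min = 16:42.
The workshop is bounded by the coffee break, so the earliest it can start is 16:42.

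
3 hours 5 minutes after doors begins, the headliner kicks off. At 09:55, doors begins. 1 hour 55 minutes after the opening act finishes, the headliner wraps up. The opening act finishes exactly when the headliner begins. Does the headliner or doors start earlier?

The headliner starts at 09:55 + 185 min = 13:00.
The headliner starts at 13:00 and doors starts at 09:55, so doors is first.

doors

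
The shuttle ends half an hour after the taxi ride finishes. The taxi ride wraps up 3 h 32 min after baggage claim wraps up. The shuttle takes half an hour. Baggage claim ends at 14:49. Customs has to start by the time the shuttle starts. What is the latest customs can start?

18:21

The taxi ride ends at 14:49 + 212 min = 18:21.
The shuttle ends at 18:21 + 30 min = 18:51.
The shuttle starts at 18:51 − 30 min = 18:21.
Customs is bounded by the shuttle, so the latest it can start is 18:21.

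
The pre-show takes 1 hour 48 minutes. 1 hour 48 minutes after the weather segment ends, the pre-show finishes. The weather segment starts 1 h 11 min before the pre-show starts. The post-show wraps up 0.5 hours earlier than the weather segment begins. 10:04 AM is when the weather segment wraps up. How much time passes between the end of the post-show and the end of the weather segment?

1 h 41 min

The pre-show ends at 10:04 AM + 108 min = 11:52 AM.
The pre-show starts at 11:52 AM − 108 min = 10:04 AM.
The weather segment starts at 10:04 AM − 71 min = 8:53 AM.
The post-show ends at 8:53 AM − 30 min = 8:23 AM.
From 8:23 AM to 10:04 AM is 1 h 41 min.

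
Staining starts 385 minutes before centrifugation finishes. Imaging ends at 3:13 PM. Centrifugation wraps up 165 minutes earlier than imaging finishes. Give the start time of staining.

6:03 AM

Centrifugation ends at 3:13 PM − 165 min = 12:28 PM.
Staining starts at 12:28 PM − 385 min = 6:03 AM.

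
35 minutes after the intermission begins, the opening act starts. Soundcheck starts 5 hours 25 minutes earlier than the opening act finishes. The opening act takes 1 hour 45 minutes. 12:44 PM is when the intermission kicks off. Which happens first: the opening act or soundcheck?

soundcheck

The opening act starts at 12:44 PM + 35 min = 1:19 PM.
The opening act ends at 1:19 PM + 105 min = 3:04 PM.
Soundcheck starts at 3:04 PM − 325 min = 9:39 AM.
The opening act starts at 1:19 PM and soundcheck starts at 9:39 AM, so soundcheck is first.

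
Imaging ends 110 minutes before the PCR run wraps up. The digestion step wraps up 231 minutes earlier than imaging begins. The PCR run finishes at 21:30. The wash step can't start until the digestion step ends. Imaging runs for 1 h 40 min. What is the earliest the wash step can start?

14:09

Imaging ends at 21:30 − 110 min = 19:40.
Imaging starts at 19:40 − 100 min = 18:00.
The digestion step ends at 18:00 − 231 min = 14:09.
The wash step is bounded by the digestion step, so the earliest it can start is 14:09.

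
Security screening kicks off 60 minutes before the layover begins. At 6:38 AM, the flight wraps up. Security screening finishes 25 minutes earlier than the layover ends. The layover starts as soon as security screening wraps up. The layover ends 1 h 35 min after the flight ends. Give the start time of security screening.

6:48 AM

The layover ends at 6:38 AM + 95 min = 8:13 AM.
Security screening ends at 8:13 AM − 25 min = 7:48 AM.
So the layover starts at 7:48 AM.
Security screening starts at 7:48 AM − 60 min = 6:48 AM.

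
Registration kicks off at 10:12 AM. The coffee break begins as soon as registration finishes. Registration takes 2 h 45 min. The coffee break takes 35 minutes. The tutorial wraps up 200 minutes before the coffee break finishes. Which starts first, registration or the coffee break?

registration

Registration ends at 10:12 AM + 165 min = 12:57 PM.
So the coffee break starts at 12:57 PM.
Registration starts at 10:12 AM and the coffee break starts at 12:57 PM, so registration is first.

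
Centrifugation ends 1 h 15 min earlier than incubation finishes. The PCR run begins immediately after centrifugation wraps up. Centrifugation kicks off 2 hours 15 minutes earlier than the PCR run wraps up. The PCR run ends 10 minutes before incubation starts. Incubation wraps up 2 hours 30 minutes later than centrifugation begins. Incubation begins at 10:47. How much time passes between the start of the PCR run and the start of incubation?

1 hour 10 minutes

The PCR run ends at 10:47 − 10 min = 10:37.
Centrifugation starts at 10:37 − 135 min = 08:22.
Incubation ends at 08:22 + 150 min = 10:52.
Centrifugation ends at 10:52 − 75 min = 09:37.
So the PCR run starts at 09:37.
From 09:37 to 10:47 is 1 hour 10 minutes.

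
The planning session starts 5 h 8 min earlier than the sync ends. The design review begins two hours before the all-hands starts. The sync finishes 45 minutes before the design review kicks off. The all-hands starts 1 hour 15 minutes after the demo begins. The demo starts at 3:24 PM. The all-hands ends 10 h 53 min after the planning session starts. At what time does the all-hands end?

7:39 PM

The all-hands starts at 3:24 PM + 75 min = 4:39 PM.
The design review starts at 4:39 PM − 120 min = 2:39 PM.
The sync ends at 2:39 PM − 45 min = 1:54 PM.
The planning session starts at 1:54 PM − 308 min = 8:46 AM.
The all-hands ends at 8:46 AM + 653 min = 7:39 PM.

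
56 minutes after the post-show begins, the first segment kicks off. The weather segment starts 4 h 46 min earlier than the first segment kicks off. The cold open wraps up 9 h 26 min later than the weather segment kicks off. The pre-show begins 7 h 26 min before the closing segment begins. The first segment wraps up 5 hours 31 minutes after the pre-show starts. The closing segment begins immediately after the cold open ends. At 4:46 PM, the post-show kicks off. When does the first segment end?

8:27 PM

The first segment starts at 4:46 PM + 56 min = 5:42 PM.
The weather segment starts at 5:42 PM − 286 min = 12:56 PM.
The cold open ends at 12:56 PM + 566 min = 10:22 PM.
So the closing segment starts at 10:22 PM.
The pre-show starts at 10:22 PM − 446 min = 2:56 PM.
The first segment ends at 2:56 PM + 331 min = 8:27 PM.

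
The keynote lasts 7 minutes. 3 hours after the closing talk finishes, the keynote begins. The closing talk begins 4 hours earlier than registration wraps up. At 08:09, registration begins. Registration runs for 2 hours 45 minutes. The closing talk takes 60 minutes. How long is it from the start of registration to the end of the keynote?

Registration ends at 08:09 + 165 min = 10:54.
The closing talk starts at 10:54 − 240 min = 06:54.
The closing talk ends at 06:54 + 60 min = 07:54.
The keynote starts at 07:54 + 180 min = 10:54.
The keynote ends at 10:54 + 7 min = 11:01.
From 08:09 to 11:01 is 172 minutes.

172 minutes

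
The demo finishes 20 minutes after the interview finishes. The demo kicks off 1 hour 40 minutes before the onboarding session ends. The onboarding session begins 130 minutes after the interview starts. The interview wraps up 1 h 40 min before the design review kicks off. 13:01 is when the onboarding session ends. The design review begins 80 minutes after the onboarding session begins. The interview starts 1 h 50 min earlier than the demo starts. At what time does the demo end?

11:41

The demo starts at 13:01 − 100 min = 11:21.
The interview starts at 11:21 − 110 min = 09:31.
The onboarding session starts at 09:31 + 130 min = 11:41.
The design review starts at 11:41 + 80 min = 13:01.
The interview ends at 13:01 − 100 min = 11:21.
The demo ends at 11:21 + 20 min = 11:41.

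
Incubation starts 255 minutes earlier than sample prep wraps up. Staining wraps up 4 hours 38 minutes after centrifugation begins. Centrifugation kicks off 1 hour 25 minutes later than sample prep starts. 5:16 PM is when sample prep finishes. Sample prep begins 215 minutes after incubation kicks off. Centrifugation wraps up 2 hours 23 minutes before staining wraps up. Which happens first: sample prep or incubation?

Incubation starts at 5:16 PM − 255 min = 1:01 PM.
Sample prep starts at 1:01 PM + 215 min = 4:36 PM.
Sample prep starts at 4:36 PM and incubation starts at 1:01 PM, so incubation is first.

incubation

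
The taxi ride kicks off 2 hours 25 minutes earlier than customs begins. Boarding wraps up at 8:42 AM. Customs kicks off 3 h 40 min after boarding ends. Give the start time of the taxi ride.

9:57 AM

Customs starts at 8:42 AM + 220 min = 12:22 PM.
The taxi ride starts at 12:22 PM − 145 min = 9:57 AM.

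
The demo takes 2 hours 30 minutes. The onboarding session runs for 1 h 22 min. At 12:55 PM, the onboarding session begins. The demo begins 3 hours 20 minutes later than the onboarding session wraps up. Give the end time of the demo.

The onboarding session ends at 12:55 PM + 82 min = 2:17 PM.
The demo starts at 2:17 PM + 200 min = 5:37 PM.
The demo ends at 5:37 PM + 150 min = 8:07 PM.

8:07 PM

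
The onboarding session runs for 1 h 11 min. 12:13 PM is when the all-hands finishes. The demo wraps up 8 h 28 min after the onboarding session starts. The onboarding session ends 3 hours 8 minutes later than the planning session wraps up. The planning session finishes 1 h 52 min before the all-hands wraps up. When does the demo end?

8:46 PM

The planning session ends at 12:13 PM − 112 min = 10:21 AM.
The onboarding session ends at 10:21 AM + 188 min = 1:29 PM.
The onboarding session starts at 1:29 PM − 71 min = 12:18 PM.
The demo ends at 12:18 PM + 508 min = 8:46 PM.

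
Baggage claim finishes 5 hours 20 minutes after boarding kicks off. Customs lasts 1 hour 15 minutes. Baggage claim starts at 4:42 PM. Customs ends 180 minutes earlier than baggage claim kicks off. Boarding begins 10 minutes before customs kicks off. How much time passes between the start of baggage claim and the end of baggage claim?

55 minutes

Customs ends at 4:42 PM − 180 min = 1:42 PM.
Customs starts at 1:42 PM − 75 min = 12:27 PM.
Boarding starts at 12:27 PM − 10 min = 12:17 PM.
Baggage claim ends at 12:17 PM + 320 min = 5:37 PM.
From 4:42 PM to 5:37 PM is 55 minutes.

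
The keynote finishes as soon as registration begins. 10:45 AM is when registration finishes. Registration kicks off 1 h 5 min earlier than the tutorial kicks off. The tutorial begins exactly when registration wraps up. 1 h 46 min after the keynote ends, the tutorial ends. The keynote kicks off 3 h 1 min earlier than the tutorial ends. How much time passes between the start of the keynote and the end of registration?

The tutorial starts at 10:45 AM.
Registration starts at 10:45 AM − 65 min = 9:40 AM.
So the keynote ends at 9:40 AM.
The tutorial ends at 9:40 AM + 106 min = 11:26 AM.
The keynote starts at 11:26 AM − 181 min = 8:25 AM.
From 8:25 AM to 10:45 AM is 2 hours 20 minutes.

2 hours 20 minutes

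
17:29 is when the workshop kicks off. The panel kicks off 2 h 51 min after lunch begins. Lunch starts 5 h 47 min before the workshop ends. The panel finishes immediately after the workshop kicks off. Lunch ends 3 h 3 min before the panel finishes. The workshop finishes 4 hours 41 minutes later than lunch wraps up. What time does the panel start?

The panel ends at 17:29.
Lunch ends at 17:29 − 183 min = 14:26.
The workshop ends at 14:26 + 281 min = 19:07.
Lunch starts at 19:07 − 347 min = 13:20.
The panel starts at 13:20 + 171 min = 16:11.

16:11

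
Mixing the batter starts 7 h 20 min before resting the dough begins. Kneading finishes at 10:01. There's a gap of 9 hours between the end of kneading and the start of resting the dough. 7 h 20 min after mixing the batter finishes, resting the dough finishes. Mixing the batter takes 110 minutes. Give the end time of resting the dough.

Resting the dough starts at 10:01 + 540 min = 19:01.
Mixing the batter starts at 19:01 − 440 min = 11:41.
Mixing the batter ends at 11:41 + 110 min = 13:31.
Resting the dough ends at 13:31 + 440 min = 20:51.

20:51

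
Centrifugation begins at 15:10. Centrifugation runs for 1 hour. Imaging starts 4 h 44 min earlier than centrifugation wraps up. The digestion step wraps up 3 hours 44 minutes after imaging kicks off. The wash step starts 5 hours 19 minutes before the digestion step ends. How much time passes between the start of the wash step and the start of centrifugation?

319 minutes

Centrifugation ends at 15:10 + 60 min = 16:10.
Imaging starts at 16:10 − 284 min = 11:26.
The digestion step ends at 11:26 + 224 min = 15:10.
The wash step starts at 15:10 − 319 min = 09:51.
From 09:51 to 15:10 is 319 minutes.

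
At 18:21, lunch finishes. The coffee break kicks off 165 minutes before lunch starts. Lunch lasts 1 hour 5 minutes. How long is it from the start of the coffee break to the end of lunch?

Lunch starts at 18:21 − 65 min = 17:16.
The coffee break starts at 17:16 − 165 min = 14:31.
From 14:31 to 18:21 is 230 minutes.

230 minutes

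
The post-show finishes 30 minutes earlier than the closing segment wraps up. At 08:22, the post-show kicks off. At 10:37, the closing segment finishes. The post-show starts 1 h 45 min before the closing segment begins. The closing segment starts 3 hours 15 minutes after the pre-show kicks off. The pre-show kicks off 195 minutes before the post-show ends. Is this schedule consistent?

The post-show ends at 10:37 − 30 min = 10:07.
The pre-show starts at 10:07 − 195 min = 06:52.
The closing segment starts at 06:52 + 195 min = 10:07.
The post-show starts at 10:07 − 105 min = 08:22.
That matches the stated 08:22, so the schedule is consistent.

Yes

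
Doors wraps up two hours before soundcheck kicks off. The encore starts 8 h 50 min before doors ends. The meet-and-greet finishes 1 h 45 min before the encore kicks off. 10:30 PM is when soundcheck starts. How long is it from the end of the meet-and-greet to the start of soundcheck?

12 hours 35 minutes

Doors ends at 10:30 PM − 120 min = 8:30 PM.
The encore starts at 8:30 PM − 530 min = 11:40 AM.
The meet-and-greet ends at 11:40 AM − 105 min = 9:55 AM.
From 9:55 AM to 10:30 PM is 12 hours 35 minutes.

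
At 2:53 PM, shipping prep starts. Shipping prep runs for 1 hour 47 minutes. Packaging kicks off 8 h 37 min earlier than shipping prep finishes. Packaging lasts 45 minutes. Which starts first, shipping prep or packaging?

Shipping prep ends at 2:53 PM + 107 min = 4:40 PM.
Packaging starts at 4:40 PM − 517 min = 8:03 AM.
Shipping prep starts at 2:53 PM and packaging starts at 8:03 AM, so packaging is first.

packaging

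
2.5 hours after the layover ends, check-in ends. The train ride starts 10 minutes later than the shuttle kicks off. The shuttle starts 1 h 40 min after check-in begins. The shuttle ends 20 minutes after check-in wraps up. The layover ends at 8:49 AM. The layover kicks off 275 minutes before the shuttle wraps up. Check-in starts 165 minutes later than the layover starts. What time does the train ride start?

11:39 AM

Check-in ends at 8:49 AM + 150 min = 11:19 AM.
The shuttle ends at 11:19 AM + 20 min = 11:39 AM.
The layover starts at 11:39 AM − 275 min = 7:04 AM.
Check-in starts at 7:04 AM + 165 min = 9:49 AM.
The shuttle starts at 9:49 AM + 100 min = 11:29 AM.
The train ride starts at 11:29 AM + 10 min = 11:39 AM.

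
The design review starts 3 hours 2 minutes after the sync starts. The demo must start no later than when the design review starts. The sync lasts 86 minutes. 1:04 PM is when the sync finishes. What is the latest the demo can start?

2:40 PM

The sync starts at 1:04 PM − 86 min = 11:38 AM.
The design review starts at 11:38 AM + 182 min = 2:40 PM.
The demo is bounded by the design review, so the latest it can start is 2:40 PM.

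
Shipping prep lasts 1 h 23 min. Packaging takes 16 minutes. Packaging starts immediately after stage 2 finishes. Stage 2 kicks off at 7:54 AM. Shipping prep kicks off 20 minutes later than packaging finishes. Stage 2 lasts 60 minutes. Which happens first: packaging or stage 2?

stage 2

Stage 2 ends at 7:54 AM + 60 min = 8:54 AM.
So packaging starts at 8:54 AM.
Packaging starts at 8:54 AM and stage 2 starts at 7:54 AM, so stage 2 is first.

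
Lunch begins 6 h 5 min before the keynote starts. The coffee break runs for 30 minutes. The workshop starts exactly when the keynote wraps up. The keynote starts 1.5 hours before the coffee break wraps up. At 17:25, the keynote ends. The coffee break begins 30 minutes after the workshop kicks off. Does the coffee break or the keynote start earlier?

the keynote

The workshop starts at 17:25.
The coffee break starts at 17:25 + 30 min = 17:55.
The coffee break ends at 17:55 + 30 min = 18:25.
The keynote starts at 18:25 − 90 min = 16:55.
The coffee break starts at 17:55 and the keynote starts at 16:55, so the keynote is first.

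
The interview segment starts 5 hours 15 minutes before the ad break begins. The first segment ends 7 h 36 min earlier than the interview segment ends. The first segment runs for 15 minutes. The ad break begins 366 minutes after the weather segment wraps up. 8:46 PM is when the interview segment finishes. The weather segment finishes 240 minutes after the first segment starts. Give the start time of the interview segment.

5:46 PM

The first segment ends at 8:46 PM − 456 min = 1:10 PM.
The first segment starts at 1:10 PM − 15 min = 12:55 PM.
The weather segment ends at 12:55 PM + 240 min = 4:55 PM.
The ad break starts at 4:55 PM + 366 min = 11:01 PM.
The interview segment starts at 11:01 PM − 315 min = 5:46 PM.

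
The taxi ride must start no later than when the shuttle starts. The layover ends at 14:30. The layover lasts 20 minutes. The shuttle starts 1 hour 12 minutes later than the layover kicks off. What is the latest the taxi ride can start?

The layover starts at 14:30 − 20 min = 14:10.
The shuttle starts at 14:10 + 72 min = 15:22.
The taxi ride is bounded by the shuttle, so the latest it can start is 15:22.

15:22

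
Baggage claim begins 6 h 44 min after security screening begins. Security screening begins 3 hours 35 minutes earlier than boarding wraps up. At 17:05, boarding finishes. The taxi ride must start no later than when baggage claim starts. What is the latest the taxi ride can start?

20:14

Security screening starts at 17:05 − 215 min = 13:30.
Baggage claim starts at 13:30 + 404 min = 20:14.
The taxi ride is bounded by baggage claim, so the latest it can start is 20:14.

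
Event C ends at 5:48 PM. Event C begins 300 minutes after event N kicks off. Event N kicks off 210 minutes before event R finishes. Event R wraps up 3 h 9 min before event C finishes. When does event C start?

4:09 PM

Event R ends at 5:48 PM − 189 min = 2:39 PM.
Event N starts at 2:39 PM − 210 min = 11:09 AM.
Event C starts at 11:09 AM + 300 min = 4:09 PM.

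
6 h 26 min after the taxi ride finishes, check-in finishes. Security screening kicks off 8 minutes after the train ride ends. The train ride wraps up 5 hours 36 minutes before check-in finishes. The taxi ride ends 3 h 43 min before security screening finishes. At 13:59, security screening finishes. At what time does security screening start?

The taxi ride ends at 13:59 − 223 min = 10:16.
Check-in ends at 10:16 + 386 min = 16:42.
The train ride ends at 16:42 − 336 min = 11:06.
Security screening starts at 11:06 + 8 min = 11:14.

11:14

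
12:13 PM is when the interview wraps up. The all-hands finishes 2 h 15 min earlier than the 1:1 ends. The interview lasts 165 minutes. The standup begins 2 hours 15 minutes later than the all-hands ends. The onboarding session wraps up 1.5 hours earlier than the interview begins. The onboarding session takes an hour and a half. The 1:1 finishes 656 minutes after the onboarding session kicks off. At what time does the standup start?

The interview starts at 12:13 PM − 165 min = 9:28 AM.
The onboarding session ends at 9:28 AM − 90 min = 7:58 AM.
The onboarding session starts at 7:58 AM − 90 min = 6:28 AM.
The 1:1 ends at 6:28 AM + 656 min = 5:24 PM.
The all-hands ends at 5:24 PM − 135 min = 3:09 PM.
The standup starts at 3:09 PM + 135 min = 5:24 PM.

5:24 PM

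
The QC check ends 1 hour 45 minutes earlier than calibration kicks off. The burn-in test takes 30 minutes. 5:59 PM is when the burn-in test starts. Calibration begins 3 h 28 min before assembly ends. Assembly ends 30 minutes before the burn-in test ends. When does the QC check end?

12:46 PM

The burn-in test ends at 5:59 PM + 30 min = 6:29 PM.
Assembly ends at 6:29 PM − 30 min = 5:59 PM.
Calibration starts at 5:59 PM − 208 min = 2:31 PM.
The QC check ends at 2:31 PM − 105 min = 12:46 PM.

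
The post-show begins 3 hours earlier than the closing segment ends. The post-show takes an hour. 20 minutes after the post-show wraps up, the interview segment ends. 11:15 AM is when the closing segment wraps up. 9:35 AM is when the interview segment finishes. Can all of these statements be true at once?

Yes

The post-show starts at 11:15 AM − 180 min = 8:15 AM.
The post-show ends at 8:15 AM + 60 min = 9:15 AM.
The interview segment ends at 9:15 AM + 20 min = 9:35 AM.
That matches the stated 9:35 AM, so the schedule is consistent.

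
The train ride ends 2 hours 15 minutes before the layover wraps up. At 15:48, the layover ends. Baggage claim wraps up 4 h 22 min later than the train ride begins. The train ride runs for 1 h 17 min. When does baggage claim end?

16:38

The train ride ends at 15:48 − 135 min = 13:33.
The train ride starts at 13:33 − 77 min = 12:16.
Baggage claim ends at 12:16 + 262 min = 16:38.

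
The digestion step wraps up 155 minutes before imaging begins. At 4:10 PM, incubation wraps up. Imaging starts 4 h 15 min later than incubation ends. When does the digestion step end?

Imaging starts at 4:10 PM + 255 min = 8:25 PM.
The digestion step ends at 8:25 PM − 155 min = 5:50 PM.

5:50 PM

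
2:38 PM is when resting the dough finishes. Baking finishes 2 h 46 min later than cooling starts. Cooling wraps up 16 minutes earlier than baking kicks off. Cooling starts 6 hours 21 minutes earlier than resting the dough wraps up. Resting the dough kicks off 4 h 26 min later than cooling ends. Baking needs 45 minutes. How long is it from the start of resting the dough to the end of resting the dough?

10 minutes

Cooling starts at 2:38 PM − 381 min = 8:17 AM.
Baking ends at 8:17 AM + 166 min = 11:03 AM.
Baking starts at 11:03 AM − 45 min = 10:18 AM.
Cooling ends at 10:18 AM − 16 min = 10:02 AM.
Resting the dough starts at 10:02 AM + 266 min = 2:28 PM.
From 2:28 PM to 2:38 PM is 10 minutes.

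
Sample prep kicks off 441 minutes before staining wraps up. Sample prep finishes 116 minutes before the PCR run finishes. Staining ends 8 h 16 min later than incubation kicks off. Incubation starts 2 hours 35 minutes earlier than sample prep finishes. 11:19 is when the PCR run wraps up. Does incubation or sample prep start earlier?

incubation

Sample prep ends at 11:19 − 116 min = 09:23.
Incubation starts at 09:23 − 155 min = 06:48.
Staining ends at 06:48 + 496 min = 15:04.
Sample prep starts at 15:04 − 441 min = 07:43.
Incubation starts at 06:48 and sample prep starts at 07:43, so incubation is first.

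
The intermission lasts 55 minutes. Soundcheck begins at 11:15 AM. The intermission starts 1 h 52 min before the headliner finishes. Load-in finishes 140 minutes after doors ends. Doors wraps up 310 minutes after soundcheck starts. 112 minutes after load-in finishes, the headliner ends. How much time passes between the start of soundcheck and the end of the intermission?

8 h 25 min

Doors ends at 11:15 AM + 310 min = 4:25 PM.
Load-in ends at 4:25 PM + 140 min = 6:45 PM.
The headliner ends at 6:45 PM + 112 min = 8:37 PM.
The intermission starts at 8:37 PM − 112 min = 6:45 PM.
The intermission ends at 6:45 PM + 55 min = 7:40 PM.
From 11:15 AM to 7:40 PM is 8 h 25 min.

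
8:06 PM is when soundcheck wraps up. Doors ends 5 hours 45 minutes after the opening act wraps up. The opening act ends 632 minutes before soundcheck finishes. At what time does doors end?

3:19 PM

The opening act ends at 8:06 PM − 632 min = 9:34 AM.
Doors ends at 9:34 AM + 345 min = 3:19 PM.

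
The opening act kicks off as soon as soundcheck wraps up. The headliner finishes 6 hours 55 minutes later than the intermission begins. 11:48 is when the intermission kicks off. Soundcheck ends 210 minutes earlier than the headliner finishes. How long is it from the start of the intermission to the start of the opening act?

205 minutes

The headliner ends at 11:48 + 415 min = 18:43.
Soundcheck ends at 18:43 − 210 min = 15:13.
So the opening act starts at 15:13.
From 11:48 to 15:13 is 205 minutes.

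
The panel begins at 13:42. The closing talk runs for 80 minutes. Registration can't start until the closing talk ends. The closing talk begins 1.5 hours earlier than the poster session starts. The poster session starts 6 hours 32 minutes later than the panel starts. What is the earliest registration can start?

The poster session starts at 13:42 + 392 min = 20:14.
The closing talk starts at 20:14 − 90 min = 18:44.
The closing talk ends at 18:44 + 80 min = 20:04.
Registration is bounded by the closing talk, so the earliest it can start is 20:04.

20:04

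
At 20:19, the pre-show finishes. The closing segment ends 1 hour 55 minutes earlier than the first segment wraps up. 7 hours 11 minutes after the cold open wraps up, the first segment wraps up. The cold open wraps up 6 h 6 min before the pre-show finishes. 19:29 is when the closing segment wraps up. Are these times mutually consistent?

Yes

The cold open ends at 20:19 − 366 min = 14:13.
The first segment ends at 14:13 + 431 min = 21:24.
The closing segment ends at 21:24 − 115 min = 19:29.
That matches the stated 19:29, so the schedule is consistent.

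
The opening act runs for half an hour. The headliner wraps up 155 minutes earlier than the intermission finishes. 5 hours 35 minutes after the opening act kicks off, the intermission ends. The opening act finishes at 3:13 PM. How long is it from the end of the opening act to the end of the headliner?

The opening act starts at 3:13 PM − 30 min = 2:43 PM.
The intermission ends at 2:43 PM + 335 min = 8:18 PM.
The headliner ends at 8:18 PM − 155 min = 5:43 PM.
From 3:13 PM to 5:43 PM is 2 hours 30 minutes.

2 hours 30 minutes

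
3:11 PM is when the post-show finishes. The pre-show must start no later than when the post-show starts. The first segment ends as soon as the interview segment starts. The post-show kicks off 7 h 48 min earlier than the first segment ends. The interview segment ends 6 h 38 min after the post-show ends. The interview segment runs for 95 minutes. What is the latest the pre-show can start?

12:26 PM

The interview segment ends at 3:11 PM + 398 min = 9:49 PM.
The interview segment starts at 9:49 PM − 95 min = 8:14 PM.
So the first segment ends at 8:14 PM.
The post-show starts at 8:14 PM − 468 min = 12:26 PM.
The pre-show is bounded by the post-show, so the latest it can start is 12:26 PM.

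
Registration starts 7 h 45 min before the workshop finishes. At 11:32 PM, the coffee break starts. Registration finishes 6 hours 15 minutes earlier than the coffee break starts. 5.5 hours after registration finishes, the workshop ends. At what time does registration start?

Registration ends at 11:32 PM − 375 min = 5:17 PM.
The workshop ends at 5:17 PM + 330 min = 10:47 PM.
Registration starts at 10:47 PM − 465 min = 3:02 PM.

3:02 PM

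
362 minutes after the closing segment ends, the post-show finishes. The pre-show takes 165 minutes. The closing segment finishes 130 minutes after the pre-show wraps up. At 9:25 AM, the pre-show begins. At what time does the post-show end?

8:22 PM

The pre-show ends at 9:25 AM + 165 min = 12:10 PM.
The closing segment ends at 12:10 PM + 130 min = 2:20 PM.
The post-show ends at 2:20 PM + 362 min = 8:22 PM.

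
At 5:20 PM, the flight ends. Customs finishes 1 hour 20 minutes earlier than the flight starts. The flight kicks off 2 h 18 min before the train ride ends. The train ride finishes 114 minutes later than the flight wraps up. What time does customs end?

The train ride ends at 5:20 PM + 114 min = 7:14 PM.
The flight starts at 7:14 PM − 138 min = 4:56 PM.
Customs ends at 4:56 PM − 80 min = 3:36 PM.

3:36 PM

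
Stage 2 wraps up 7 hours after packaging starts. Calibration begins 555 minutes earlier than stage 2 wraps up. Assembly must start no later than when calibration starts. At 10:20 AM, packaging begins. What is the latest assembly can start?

Stage 2 ends at 10:20 AM + 420 min = 5:20 PM.
Calibration starts at 5:20 PM − 555 min = 8:05 AM.
Assembly is bounded by calibration, so the latest it can start is 8:05 AM.

8:05 AM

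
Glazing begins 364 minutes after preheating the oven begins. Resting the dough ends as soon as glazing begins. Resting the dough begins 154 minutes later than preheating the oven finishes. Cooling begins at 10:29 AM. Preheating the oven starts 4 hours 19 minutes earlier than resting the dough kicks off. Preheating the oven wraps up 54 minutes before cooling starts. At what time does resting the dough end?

1:54 PM

Preheating the oven ends at 10:29 AM − 54 min = 9:35 AM.
Resting the dough starts at 9:35 AM + 154 min = 12:09 PM.
Preheating the oven starts at 12:09 PM − 259 min = 7:50 AM.
Glazing starts at 7:50 AM + 364 min = 1:54 PM.
So resting the dough ends at 1:54 PM.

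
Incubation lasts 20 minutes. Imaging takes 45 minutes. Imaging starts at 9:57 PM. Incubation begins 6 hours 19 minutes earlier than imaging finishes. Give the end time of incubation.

Imaging ends at 9:57 PM + 45 min = 10:42 PM.
Incubation starts at 10:42 PM − 379 min = 4:23 PM.
Incubation ends at 4:23 PM + 20 min = 4:43 PM.

4:43 PM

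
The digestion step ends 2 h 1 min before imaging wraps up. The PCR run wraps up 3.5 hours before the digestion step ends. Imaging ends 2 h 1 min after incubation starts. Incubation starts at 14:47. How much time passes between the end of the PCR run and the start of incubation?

3 h 30 min

Imaging ends at 14:47 + 121 min = 16:48.
The digestion step ends at 16:48 − 121 min = 14:47.
The PCR run ends at 14:47 − 210 min = 11:17.
From 11:17 to 14:47 is 3 h 30 min.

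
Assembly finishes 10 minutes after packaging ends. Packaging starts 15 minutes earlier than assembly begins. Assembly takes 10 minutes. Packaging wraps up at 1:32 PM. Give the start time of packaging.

1:17 PM

Assembly ends at 1:32 PM + 10 min = 1:42 PM.
Assembly starts at 1:42 PM − 10 min = 1:32 PM.
Packaging starts at 1:32 PM − 15 min = 1:17 PM.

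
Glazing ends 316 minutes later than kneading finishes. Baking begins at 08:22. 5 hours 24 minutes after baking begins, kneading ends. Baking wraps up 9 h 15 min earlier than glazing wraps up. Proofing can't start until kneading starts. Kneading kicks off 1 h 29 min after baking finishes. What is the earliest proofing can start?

11:16

Kneading ends at 08:22 + 324 min = 13:46.
Glazing ends at 13:46 + 316 min = 19:02.
Baking ends at 19:02 − 555 min = 09:47.
Kneading starts at 09:47 + 89 min = 11:16.
Proofing is bounded by kneading, so the earliest it can start is 11:16.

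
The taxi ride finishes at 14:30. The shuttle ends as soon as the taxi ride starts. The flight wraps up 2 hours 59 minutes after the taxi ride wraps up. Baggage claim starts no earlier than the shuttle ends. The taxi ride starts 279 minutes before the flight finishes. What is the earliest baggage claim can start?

The flight ends at 14:30 + 179 min = 17:29.
The taxi ride starts at 17:29 − 279 min = 12:50.
So the shuttle ends at 12:50.
Baggage claim is bounded by the shuttle, so the earliest it can start is 12:50.

12:50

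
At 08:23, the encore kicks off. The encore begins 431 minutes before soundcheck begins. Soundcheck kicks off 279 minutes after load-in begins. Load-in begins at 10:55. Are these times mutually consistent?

Yes

Soundcheck starts at 10:55 + 279 min = 15:34.
The encore starts at 15:34 − 431 min = 08:23.
That matches the stated 08:23, so the schedule is consistent.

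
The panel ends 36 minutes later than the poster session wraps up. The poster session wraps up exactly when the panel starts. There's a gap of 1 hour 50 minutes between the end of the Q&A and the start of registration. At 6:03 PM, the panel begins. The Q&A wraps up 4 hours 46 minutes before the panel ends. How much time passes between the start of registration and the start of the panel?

2 h 20 min

The poster session ends at 6:03 PM.
The panel ends at 6:03 PM + 36 min = 6:39 PM.
The Q&A ends at 6:39 PM − 286 min = 1:53 PM.
Registration starts at 1:53 PM + 110 min = 3:43 PM.
From 3:43 PM to 6:03 PM is 2 h 20 min.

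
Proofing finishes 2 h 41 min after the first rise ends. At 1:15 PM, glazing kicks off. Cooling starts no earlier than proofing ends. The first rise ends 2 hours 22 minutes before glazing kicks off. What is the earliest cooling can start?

1:34 PM

The first rise ends at 1:15 PM − 142 min = 10:53 AM.
Proofing ends at 10:53 AM + 161 min = 1:34 PM.
Cooling is bounded by proofing, so the earliest it can start is 1:34 PM.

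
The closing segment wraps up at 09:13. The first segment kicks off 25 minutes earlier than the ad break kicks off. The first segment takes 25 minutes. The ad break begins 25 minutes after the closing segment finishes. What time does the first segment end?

09:38

The ad break starts at 09:13 + 25 min = 09:38.
The first segment starts at 09:38 − 25 min = 09:13.
The first segment ends at 09:13 + 25 min = 09:38.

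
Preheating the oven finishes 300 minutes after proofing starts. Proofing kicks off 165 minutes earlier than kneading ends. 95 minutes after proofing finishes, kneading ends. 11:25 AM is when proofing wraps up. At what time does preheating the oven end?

3:15 PM

Kneading ends at 11:25 AM + 95 min = 1:00 PM.
Proofing starts at 1:00 PM − 165 min = 10:15 AM.
Preheating the oven ends at 10:15 AM + 300 min = 3:15 PM.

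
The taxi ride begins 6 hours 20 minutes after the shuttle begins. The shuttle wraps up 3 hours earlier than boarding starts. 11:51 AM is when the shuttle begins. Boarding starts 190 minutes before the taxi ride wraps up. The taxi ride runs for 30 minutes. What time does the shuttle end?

The taxi ride starts at 11:51 AM + 380 min = 6:11 PM.
The taxi ride ends at 6:11 PM + 30 min = 6:41 PM.
Boarding starts at 6:41 PM − 190 min = 3:31 PM.
The shuttle ends at 3:31 PM − 180 min = 12:31 PM.

12:31 PM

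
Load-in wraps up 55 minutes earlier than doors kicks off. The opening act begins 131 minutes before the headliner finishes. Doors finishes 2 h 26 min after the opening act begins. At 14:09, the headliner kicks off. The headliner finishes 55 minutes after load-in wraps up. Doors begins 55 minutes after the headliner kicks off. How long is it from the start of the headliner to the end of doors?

1 hour 10 minutes

Doors starts at 14:09 + 55 min = 15:04.
Load-in ends at 15:04 − 55 min = 14:09.
The headliner ends at 14:09 + 55 min = 15:04.
The opening act starts at 15:04 − 131 min = 12:53.
Doors ends at 12:53 + 146 min = 15:19.
From 14:09 to 15:19 is 1 hour 10 minutes.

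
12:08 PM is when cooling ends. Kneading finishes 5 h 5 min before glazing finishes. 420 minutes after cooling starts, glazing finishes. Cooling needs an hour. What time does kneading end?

1:03 PM

Cooling starts at 12:08 PM − 60 min = 11:08 AM.
Glazing ends at 11:08 AM + 420 min = 6:08 PM.
Kneading ends at 6:08 PM − 305 min = 1:03 PM.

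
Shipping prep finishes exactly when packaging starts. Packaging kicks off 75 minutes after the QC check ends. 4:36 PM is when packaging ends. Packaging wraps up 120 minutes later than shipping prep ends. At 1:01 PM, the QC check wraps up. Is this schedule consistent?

Packaging starts at 1:01 PM + 75 min = 2:16 PM.
So shipping prep ends at 2:16 PM.
Packaging ends at 2:16 PM + 120 min = 4:16 PM.
But packaging is also said to end at 4:36 PM — a 20-minute conflict.

No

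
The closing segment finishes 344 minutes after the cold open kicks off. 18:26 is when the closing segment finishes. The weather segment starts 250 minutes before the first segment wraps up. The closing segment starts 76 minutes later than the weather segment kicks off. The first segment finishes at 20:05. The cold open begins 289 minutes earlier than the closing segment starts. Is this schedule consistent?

The weather segment starts at 20:05 − 250 min = 15:55.
The closing segment starts at 15:55 + 76 min = 17:11.
The cold open starts at 17:11 − 289 min = 12:22.
The closing segment ends at 12:22 + 344 min = 18:06.
But the closing segment is also said to end at 18:26 — a 20-minute conflict.

No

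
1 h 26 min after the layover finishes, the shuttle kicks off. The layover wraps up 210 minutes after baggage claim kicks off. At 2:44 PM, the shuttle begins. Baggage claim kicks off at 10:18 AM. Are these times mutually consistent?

The layover ends at 10:18 AM + 210 min = 1:48 PM.
The shuttle starts at 1:48 PM + 86 min = 3:14 PM.
But the shuttle is also said to start at 2:44 PM — a 30-minute conflict.

No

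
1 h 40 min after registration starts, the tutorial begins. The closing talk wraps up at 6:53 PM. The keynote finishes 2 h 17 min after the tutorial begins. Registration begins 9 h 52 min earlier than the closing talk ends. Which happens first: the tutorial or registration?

registration

Registration starts at 6:53 PM − 592 min = 9:01 AM.
The tutorial starts at 9:01 AM + 100 min = 10:41 AM.
The tutorial starts at 10:41 AM and registration starts at 9:01 AM, so registration is first.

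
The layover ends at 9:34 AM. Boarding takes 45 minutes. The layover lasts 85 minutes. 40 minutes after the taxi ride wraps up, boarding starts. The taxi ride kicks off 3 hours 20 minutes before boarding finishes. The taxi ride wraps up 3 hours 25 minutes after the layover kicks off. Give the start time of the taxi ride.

9:39 AM

The layover starts at 9:34 AM − 85 min = 8:09 AM.
The taxi ride ends at 8:09 AM + 205 min = 11:34 AM.
Boarding starts at 11:34 AM + 40 min = 12:14 PM.
Boarding ends at 12:14 PM + 45 min = 12:59 PM.
The taxi ride starts at 12:59 PM − 200 min = 9:39 AM.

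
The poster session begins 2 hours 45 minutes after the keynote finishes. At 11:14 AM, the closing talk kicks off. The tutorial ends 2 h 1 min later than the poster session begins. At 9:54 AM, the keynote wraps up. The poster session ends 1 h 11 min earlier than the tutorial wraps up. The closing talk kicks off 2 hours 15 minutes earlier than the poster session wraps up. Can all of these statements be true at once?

The poster session starts at 9:54 AM + 165 min = 12:39 PM.
The tutorial ends at 12:39 PM + 121 min = 2:40 PM.
The poster session ends at 2:40 PM − 71 min = 1:29 PM.
The closing talk starts at 1:29 PM − 135 min = 11:14 AM.
That matches the stated 11:14 AM, so the schedule is consistent.

Yes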